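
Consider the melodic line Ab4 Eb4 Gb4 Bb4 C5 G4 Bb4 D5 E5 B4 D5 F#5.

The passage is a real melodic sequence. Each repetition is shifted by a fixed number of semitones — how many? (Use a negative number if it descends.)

The 4-note cells begin on Ab4, C5, E5 — each up a 3rd from the last.
Ab4→C5 is 72 − 68 = 4 semitones.

4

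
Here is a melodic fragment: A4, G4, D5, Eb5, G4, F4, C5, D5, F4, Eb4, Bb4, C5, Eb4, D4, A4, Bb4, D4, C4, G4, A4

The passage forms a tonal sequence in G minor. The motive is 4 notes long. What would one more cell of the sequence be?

C4 Bb3 F4 G4

Taking 4-note groups, the heads are A4, G4, F4, Eb4, D4: the pattern moves down a 2nd.
So cell 6 is C4 Bb3 F4 G4.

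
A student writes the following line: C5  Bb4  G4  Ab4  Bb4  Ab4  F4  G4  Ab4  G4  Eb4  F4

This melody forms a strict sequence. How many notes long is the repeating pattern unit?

4

Try groups of 4 (3 cells in 12 notes):
C5 Bb4 G4 Ab4 | Bb4 Ab4 F4 G4 | Ab4 G4 Eb4 F4
Every group is a transposition down a 2nd of the one before; no shorter unit works.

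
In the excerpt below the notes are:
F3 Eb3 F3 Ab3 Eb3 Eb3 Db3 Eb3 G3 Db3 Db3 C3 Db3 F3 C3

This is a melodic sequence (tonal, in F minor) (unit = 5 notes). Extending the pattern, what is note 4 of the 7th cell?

The unit is 5 notes. Position-4 pitches of the 3 shown cells: Ab3, G3, F3.
Each moves down a 2nd. Continuing: Eb3 → Db3 → C3 → Bb2.

Bb2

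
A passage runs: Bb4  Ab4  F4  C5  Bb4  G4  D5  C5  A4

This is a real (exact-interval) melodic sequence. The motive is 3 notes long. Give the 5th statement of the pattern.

F#5 E5 C#5

Taking 3-note groups, the heads are Bb4, C5, D5: the pattern moves up a 2nd.
Extending up a 2nd: E5 → F#5.
Statement 5 starts on F#5 and keeps the same exact contour: F#5 E5 C#5.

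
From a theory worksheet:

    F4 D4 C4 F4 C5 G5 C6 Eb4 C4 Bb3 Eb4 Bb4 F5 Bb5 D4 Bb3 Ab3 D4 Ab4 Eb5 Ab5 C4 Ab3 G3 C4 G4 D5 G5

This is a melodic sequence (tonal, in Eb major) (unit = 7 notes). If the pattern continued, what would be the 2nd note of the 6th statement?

F3

The unit is 7 notes. Position-2 pitches of the 4 shown cells: D4, C4, Bb3, Ab3.
Extending down a 2nd: G3 → F3.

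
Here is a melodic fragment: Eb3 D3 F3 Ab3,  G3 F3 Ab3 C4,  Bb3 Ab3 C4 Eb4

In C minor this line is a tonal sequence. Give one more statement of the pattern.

Unit = 4 notes; the statements start on Eb3, G3, Bb3, moving up a 3rd each time.
So cell 4 is D4 C4 Eb4 G4.

D4 C4 Eb4 G4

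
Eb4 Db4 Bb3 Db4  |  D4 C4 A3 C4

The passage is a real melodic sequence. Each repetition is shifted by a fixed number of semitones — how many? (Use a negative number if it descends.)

Taking 4-note groups, the heads are Eb4, D4: the pattern moves down a 2nd.
Eb4 to D4 spans -1 semitones.

-1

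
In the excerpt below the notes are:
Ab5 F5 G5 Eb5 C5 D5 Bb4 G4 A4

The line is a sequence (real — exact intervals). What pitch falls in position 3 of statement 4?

E4

With 3-note cells, note 3 of each statement runs G5, D5, A4.
Each moves down a 4th; the next is E4.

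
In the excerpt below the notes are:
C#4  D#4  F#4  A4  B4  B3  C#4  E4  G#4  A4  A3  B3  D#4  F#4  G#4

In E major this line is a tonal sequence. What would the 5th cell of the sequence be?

Taking 5-note groups, the heads are C#4, B3, A3: the pattern moves down a 2nd.
Extending down a 2nd: G#3 → F#3.
So cell 5 is F#3 G#3 B3 D#4 E4.

F#3 G#3 B3 D#4 E4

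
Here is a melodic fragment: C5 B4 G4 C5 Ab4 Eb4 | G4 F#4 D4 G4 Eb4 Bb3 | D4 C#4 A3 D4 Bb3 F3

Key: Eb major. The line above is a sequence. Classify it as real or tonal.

Each cell has the same semitone pattern (-1, -4, 5, -4, -5) — intervals are preserved exactly.
And B4 lies outside Eb major, so the sequence is real rather than tonal.

real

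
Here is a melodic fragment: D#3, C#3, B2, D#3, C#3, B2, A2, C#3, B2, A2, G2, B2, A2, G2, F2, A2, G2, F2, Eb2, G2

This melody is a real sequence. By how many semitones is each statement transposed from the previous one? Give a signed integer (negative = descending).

-2

Unit = 4 notes; the statements start on D#3, C#3, B2, A2, G2, moving down a 2nd each time.
Counting half-steps from D#3 to C#3: -2.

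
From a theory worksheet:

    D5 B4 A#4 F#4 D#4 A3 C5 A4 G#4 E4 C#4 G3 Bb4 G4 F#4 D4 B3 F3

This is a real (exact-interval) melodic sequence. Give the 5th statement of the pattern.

With a 6-note motive the entries are D5, C5, Bb4, each down a 2nd from the previous.
Extending down a 2nd: Ab4 → Gb4.
Statement 5 starts on Gb4 and keeps the same exact contour: Gb4 Eb4 D4 Bb3 G3 Db3.

Gb4 Eb4 D4 Bb3 G3 Db3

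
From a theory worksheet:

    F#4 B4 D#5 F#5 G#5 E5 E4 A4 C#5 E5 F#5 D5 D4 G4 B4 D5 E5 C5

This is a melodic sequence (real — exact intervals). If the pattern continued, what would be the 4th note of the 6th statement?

Ab4

With 6-note cells, note 4 of each statement runs F#5, E5, D5.
Extending down a 2nd: C5 → Bb4 → Ab4.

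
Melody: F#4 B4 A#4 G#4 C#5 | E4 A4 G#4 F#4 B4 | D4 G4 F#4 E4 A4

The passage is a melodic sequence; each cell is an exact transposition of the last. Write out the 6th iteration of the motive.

With a 5-note motive the entries are F#4, E4, D4, each down a 2nd from the previous.
Extending down a 2nd: C4 → Bb3 → Ab3.
Statement 6 starts on Ab3 and keeps the same exact contour: Ab3 Db4 C4 Bb3 Eb4.

Ab3 Db4 C4 Bb3 Eb4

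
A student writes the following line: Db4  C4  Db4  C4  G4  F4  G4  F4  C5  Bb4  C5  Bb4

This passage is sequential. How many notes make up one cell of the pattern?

12 notes total. Splitting into 3 groups of 4:
Db4 C4 Db4 C4 | G4 F4 G4 F4 | C5 Bb4 C5 Bb4
Each cell is the previous one up a 4th — so the unit is 4 notes.

4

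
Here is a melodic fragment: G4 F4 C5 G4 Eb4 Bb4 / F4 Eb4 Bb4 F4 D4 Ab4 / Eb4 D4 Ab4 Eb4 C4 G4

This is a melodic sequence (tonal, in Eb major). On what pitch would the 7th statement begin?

Ab3

Taking 6-note groups, the heads are G4, F4, Eb4: the pattern moves down a 2nd.
Continuing: D4 → C4 → Bb3 → Ab3. Statement 7 starts on Ab3.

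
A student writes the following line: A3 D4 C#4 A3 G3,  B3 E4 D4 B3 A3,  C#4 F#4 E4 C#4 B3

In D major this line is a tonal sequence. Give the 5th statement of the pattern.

E4 A4 G4 E4 D4

Unit = 5 notes; the statements start on A3, B3, C#4, moving up a 2nd each time.
Extending up a 2nd: D4 → E4.
From E4 the diatonic shape gives E4 A4 G4 E4 D4.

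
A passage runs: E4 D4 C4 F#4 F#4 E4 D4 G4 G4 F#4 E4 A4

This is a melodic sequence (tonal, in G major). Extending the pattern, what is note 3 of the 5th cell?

G4

Grouping in 4s, the 3rd note of each cell is C4, D4, E4.
Each moves up a 2nd. Continuing: F#4 → G4.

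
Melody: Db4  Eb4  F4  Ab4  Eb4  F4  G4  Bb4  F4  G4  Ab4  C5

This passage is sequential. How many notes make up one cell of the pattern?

12 notes total. Splitting into 3 groups of 4:
Db4 Eb4 F4 Ab4 | Eb4 F4 G4 Bb4 | F4 G4 Ab4 C5
Every group is a transposition up a 2nd of the one before; no shorter unit works.

4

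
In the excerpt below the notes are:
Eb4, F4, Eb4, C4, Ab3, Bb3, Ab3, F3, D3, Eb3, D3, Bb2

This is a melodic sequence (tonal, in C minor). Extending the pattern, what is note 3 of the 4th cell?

G2

With 4-note cells, note 3 of each statement runs Eb4, Ab3, D3.
Each moves down a 5th; the next is G2.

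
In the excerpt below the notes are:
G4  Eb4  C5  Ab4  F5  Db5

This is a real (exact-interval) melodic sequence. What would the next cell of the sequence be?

Bb5 Gb5

With a 2-note motive the entries are G4, C5, F5, each up a 4th from the previous.
Statement 4 starts on Bb5 and keeps the same exact contour: Bb5 Gb5.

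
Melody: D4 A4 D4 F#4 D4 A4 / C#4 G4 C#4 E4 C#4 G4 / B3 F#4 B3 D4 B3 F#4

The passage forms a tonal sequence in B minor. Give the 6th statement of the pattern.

Unit = 6 notes; the statements start on D4, C#4, B3, moving down a 2nd each time.
Continuing the starts: A3 → G3 → F#3.
So cell 6 is F#3 C#4 F#3 A3 F#3 C#4.

F#3 C#4 F#3 A3 F#3 C#4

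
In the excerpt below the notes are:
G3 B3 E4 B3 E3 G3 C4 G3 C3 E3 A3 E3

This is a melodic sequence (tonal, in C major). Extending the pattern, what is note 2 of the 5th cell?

With 4-note cells, note 2 of each statement runs B3, G3, E3.
Carrying that down a 3rd forward: C3 → A2.

A2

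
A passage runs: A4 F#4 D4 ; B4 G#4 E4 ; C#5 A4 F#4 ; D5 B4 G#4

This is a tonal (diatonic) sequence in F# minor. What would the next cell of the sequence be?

With a 3-note motive the entries are A4, B4, C#5, D5, each up a 2nd from the previous.
Statement 5 starts on E5 and keeps the same diatonic contour: E5 C#5 A4.

E5 C#5 A4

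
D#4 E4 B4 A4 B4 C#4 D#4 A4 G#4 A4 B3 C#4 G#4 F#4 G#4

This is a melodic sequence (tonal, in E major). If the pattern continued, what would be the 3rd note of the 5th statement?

E4

Grouping in 5s, the 3rd note of each cell is B4, A4, G#4.
Carrying that down a 2nd forward: F#4 → E4.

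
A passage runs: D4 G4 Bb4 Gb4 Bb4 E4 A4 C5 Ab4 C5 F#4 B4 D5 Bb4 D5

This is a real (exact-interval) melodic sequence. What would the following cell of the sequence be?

Taking 5-note groups, the heads are D4, E4, F#4: the pattern moves up a 2nd.
So cell 4 is G#4 C#5 E5 C5 E5.

G#4 C#5 E5 C5 E5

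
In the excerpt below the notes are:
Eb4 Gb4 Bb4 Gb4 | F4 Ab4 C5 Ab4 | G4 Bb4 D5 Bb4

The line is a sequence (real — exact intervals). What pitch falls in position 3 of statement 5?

With 4-note cells, note 3 of each statement runs Bb4, C5, D5.
Each moves up a 2nd. Continuing: E5 → F#5.

F#5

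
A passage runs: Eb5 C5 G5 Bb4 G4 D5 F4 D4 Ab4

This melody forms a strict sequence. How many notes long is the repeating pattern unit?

9 notes total. Splitting into 3 groups of 3:
Eb5 C5 G5 | Bb4 G4 D5 | F4 D4 Ab4
Each cell is the previous one down a 4th — so the unit is 3 notes.

3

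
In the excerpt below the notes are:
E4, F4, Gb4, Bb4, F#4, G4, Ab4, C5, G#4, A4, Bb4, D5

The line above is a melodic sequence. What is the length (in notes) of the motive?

There are 12 notes; a 4-note unit gives 3 cells:
E4 F4 Gb4 Bb4 | F#4 G4 Ab4 C5 | G#4 A4 Bb4 D5
Every group is a transposition up a 2nd of the one before; no shorter unit works.

4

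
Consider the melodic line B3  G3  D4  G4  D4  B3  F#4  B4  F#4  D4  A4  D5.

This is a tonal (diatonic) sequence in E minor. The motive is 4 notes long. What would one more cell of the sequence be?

A4 F#4 C5 F#5

Unit = 4 notes; the statements start on B3, D4, F#4, moving up a 3rd each time.
Statement 4 starts on A4 and keeps the same diatonic contour: A4 F#4 C5 F#5.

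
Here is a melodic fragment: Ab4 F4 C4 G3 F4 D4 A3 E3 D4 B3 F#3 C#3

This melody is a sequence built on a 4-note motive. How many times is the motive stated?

12 notes in groups of 4 gives 12/4 = 3 statements.
Starts: Ab4, F4, D4 — each down a 3rd.

3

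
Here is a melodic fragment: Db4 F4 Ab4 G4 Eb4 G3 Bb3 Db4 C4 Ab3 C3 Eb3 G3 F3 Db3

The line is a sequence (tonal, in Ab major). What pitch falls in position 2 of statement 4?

Ab2

Grouping in 5s, the 2nd note of each cell is F4, Bb3, Eb3.
Each moves down a 5th; the next is Ab2.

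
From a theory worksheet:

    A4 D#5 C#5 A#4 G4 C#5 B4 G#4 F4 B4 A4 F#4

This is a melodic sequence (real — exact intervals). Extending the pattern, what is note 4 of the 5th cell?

Grouping in 4s, the 4th note of each cell is A#4, G#4, F#4.
Extending down a 2nd: E4 → D4.

D4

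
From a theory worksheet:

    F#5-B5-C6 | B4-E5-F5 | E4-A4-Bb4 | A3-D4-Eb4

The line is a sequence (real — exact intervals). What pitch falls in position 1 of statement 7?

C2

With 3-note cells, note 1 of each statement runs F#5, B4, E4, A3.
Each moves down a 5th. Continuing: D3 → G2 → C2.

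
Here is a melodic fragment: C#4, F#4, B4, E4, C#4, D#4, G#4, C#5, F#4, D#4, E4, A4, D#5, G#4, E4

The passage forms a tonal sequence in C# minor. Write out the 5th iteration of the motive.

G#4 C#5 F#5 B4 G#4

The 5-note cells begin on C#4, D#4, E4 — each up a 2nd from the last.
Continuing the starts: F#4 → G#4.
From G#4 the diatonic shape gives G#4 C#5 F#5 B4 G#4.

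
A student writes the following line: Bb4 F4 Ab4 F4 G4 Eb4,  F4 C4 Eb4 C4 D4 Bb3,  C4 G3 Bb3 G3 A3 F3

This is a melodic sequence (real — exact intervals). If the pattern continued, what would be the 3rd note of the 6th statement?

G2

The unit is 6 notes. Position-3 pitches of the 3 shown cells: Ab4, Eb4, Bb3.
Carrying that down a 4th forward: F3 → C3 → G2.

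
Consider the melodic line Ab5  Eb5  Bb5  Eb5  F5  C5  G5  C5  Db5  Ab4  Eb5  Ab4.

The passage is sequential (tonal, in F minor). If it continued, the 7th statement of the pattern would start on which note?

Unit = 4 notes; the statements start on Ab5, F5, Db5, moving down a 3rd each time.
Extending the heads down a 3rd: Bb4 → G4 → Eb4 → C4.

C4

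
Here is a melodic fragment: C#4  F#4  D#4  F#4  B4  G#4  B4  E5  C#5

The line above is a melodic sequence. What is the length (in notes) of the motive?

9 notes total. Splitting into 3 groups of 3:
C#4 F#4 D#4 | F#4 B4 G#4 | B4 E5 C#5
Each cell is the previous one up a 4th — so the unit is 3 notes.

3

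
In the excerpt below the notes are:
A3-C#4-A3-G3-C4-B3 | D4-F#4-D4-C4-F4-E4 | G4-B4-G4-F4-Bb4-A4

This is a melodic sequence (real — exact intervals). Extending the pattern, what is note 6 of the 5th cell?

G5

Grouping in 6s, the 6th note of each cell is B3, E4, A4.
Each moves up a 4th. Continuing: D5 → G5.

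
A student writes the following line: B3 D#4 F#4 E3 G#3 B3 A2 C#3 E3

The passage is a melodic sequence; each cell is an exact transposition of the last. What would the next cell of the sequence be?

D2 F#2 A2

The 3-note cells begin on B3, E3, A2 — each down a 5th from the last.
So cell 4 is D2 F#2 A2.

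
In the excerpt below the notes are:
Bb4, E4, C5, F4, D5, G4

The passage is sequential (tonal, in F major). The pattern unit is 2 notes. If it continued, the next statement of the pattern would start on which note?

E5

With a 2-note motive the entries are Bb4, C5, D5, each up a 2nd from the previous.
One more step up a 2nd gives E5.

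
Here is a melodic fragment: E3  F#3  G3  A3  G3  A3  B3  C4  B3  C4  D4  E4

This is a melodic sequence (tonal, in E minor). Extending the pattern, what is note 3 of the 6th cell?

C5

The unit is 4 notes. Position-3 pitches of the 3 shown cells: G3, B3, D4.
Each moves up a 3rd. Continuing: F#4 → A4 → C5.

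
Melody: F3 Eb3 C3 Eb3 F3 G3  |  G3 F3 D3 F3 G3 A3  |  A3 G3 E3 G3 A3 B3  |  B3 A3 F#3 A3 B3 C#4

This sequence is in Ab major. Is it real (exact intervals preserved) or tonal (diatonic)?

Each cell has the same semitone pattern (-2, -3, 3, 2, 2) — intervals are preserved exactly.
And D3 lies outside Ab major, so the sequence is real rather than tonal.

real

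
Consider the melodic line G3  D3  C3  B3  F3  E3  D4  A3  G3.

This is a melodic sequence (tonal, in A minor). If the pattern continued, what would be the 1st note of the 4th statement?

Grouping in 3s, the 1st note of each cell is G3, B3, D4.
From D4, up a 3rd gives F4.

F4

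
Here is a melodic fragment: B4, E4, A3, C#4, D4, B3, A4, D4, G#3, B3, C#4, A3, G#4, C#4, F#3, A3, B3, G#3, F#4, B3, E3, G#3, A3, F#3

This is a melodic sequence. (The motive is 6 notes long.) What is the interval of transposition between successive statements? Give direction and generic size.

down a 2nd

The 6-note cells begin on B4, A4, G#4, F#4 — each down a 2nd from the last.
From B4 to A4: down a 2nd.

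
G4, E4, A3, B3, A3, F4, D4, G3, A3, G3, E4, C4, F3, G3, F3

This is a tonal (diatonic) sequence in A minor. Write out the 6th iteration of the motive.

B3 G3 C3 D3 C3

Taking 5-note groups, the heads are G4, F4, E4: the pattern moves down a 2nd.
Carrying on: D4 → C4 → B3.
So cell 6 is B3 G3 C3 D3 C3.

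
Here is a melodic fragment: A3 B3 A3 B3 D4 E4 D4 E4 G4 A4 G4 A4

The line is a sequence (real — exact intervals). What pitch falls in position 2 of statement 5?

Grouping in 4s, the 2nd note of each cell is B3, E4, A4.
Each moves up a 4th. Continuing: D5 → G5.

G5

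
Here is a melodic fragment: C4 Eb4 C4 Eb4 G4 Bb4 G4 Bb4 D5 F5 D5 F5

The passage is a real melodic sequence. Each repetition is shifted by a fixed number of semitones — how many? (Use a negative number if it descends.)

7

The 4-note cells begin on C4, G4, D5 — each up a 5th from the last.
C4→G4 is 67 − 60 = 7 semitones.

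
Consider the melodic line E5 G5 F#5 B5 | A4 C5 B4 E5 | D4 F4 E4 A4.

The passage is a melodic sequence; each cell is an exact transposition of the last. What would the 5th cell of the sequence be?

C3 Eb3 D3 G3

With a 4-note motive the entries are E5, A4, D4, each down a 5th from the previous.
Carrying on: G3 → C3.
Statement 5 starts on C3 and keeps the same exact contour: C3 Eb3 D3 G3.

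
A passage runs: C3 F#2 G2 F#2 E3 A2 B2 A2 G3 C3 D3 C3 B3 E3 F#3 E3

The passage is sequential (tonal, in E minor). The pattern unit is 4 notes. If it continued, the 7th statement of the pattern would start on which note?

A4

The 4-note cells begin on C3, E3, G3, B3 — each up a 3rd from the last.
Continuing: D4 → F#4 → A4. Statement 7 starts on A4.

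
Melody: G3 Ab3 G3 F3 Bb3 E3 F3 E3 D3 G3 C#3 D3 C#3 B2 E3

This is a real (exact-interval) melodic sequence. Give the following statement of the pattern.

Unit = 5 notes; the statements start on G3, E3, C#3, moving down a 3rd each time.
From A#2 the exact shape gives A#2 B2 A#2 G#2 C#3.

A#2 B2 A#2 G#2 C#3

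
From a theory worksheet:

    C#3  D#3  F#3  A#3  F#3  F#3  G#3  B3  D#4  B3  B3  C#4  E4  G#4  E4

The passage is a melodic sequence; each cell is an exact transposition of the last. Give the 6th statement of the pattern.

Taking 5-note groups, the heads are C#3, F#3, B3: the pattern moves up a 4th.
Continuing the starts: E4 → A4 → D5.
From D5 the exact shape gives D5 E5 G5 B5 G5.

D5 E5 G5 B5 G5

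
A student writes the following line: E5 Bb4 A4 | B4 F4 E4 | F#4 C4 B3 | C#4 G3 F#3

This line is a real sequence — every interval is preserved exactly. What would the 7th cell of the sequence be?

With a 3-note motive the entries are E5, B4, F#4, C#4, each down a 4th from the previous.
Carrying on: G#3 → D#3 → A#2.
Statement 7 starts on A#2 and keeps the same exact contour: A#2 E2 D#2.

A#2 E2 D#2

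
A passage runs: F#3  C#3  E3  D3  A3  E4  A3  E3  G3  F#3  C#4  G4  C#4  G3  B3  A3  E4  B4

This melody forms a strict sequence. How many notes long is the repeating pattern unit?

6

18 notes total. Splitting into 3 groups of 6:
F#3 C#3 E3 D3 A3 E4 | A3 E3 G3 F#3 C#4 G4 | C#4 G3 B3 A3 E4 B4
Each cell is the previous one up a 3rd — so the unit is 6 notes.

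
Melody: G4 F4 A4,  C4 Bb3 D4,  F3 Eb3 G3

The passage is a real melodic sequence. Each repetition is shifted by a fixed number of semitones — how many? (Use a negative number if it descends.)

With a 3-note motive the entries are G4, C4, F3, each down a 5th from the previous.
G4→C4 is 60 − 67 = -7 semitones.

-7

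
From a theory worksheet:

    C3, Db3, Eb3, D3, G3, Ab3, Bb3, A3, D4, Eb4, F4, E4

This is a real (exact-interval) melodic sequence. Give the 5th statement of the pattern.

The 4-note cells begin on C3, G3, D4 — each up a 5th from the last.
Continuing the starts: A4 → E5.
From E5 the exact shape gives E5 F5 G5 F#5.

E5 F5 G5 F#5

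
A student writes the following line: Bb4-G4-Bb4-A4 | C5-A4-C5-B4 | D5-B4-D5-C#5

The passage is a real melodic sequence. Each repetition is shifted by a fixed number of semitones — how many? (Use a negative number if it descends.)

2

The 4-note cells begin on Bb4, C5, D5 — each up a 2nd from the last.
Bb4→C5 is 72 − 70 = 2 semitones.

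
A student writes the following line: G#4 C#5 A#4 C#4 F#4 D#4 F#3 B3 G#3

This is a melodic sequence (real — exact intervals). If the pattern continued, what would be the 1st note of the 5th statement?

Grouping in 3s, the 1st note of each cell is G#4, C#4, F#3.
Each moves down a 5th. Continuing: B2 → E2.

E2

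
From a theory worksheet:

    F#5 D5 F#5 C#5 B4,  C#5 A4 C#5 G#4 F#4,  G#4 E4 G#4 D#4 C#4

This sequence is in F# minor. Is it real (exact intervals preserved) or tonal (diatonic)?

real

Each cell has the same semitone pattern (-4, 4, -5, -2) — intervals are preserved exactly.
And D#4 lies outside F# minor, so the sequence is real rather than tonal.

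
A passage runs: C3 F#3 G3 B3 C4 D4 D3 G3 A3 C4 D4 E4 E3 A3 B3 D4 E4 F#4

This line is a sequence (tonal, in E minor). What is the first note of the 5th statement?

Unit = 6 notes; the statements start on C3, D3, E3, moving up a 2nd each time.
Extending the heads up a 2nd: F#3 → G3.

G3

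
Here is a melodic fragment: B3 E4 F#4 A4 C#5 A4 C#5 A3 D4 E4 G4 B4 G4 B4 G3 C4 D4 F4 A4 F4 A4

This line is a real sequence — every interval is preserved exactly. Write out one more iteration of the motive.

F3 Bb3 C4 Eb4 G4 Eb4 G4

The 7-note cells begin on B3, A3, G3 — each down a 2nd from the last.
Statement 4 starts on F3 and keeps the same exact contour: F3 Bb3 C4 Eb4 G4 Eb4 G4.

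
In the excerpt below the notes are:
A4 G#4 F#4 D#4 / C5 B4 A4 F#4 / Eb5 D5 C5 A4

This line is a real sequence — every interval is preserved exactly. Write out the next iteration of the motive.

Taking 4-note groups, the heads are A4, C5, Eb5: the pattern moves up a 3rd.
So cell 4 is Gb5 F5 Eb5 C5.

Gb5 F5 Eb5 C5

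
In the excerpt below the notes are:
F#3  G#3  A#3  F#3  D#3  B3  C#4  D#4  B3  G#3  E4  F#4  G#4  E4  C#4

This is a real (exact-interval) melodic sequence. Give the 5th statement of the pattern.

Unit = 5 notes; the statements start on F#3, B3, E4, moving up a 4th each time.
Carrying on: A4 → D5.
From D5 the exact shape gives D5 E5 F#5 D5 B4.

D5 E5 F#5 D5 B4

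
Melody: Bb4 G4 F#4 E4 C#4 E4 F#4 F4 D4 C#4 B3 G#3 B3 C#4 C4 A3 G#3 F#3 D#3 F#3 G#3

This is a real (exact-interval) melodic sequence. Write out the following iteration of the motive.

G3 E3 D#3 C#3 A#2 C#3 D#3

Unit = 7 notes; the statements start on Bb4, F4, C4, moving down a 4th each time.
From G3 the exact shape gives G3 E3 D#3 C#3 A#2 C#3 D#3.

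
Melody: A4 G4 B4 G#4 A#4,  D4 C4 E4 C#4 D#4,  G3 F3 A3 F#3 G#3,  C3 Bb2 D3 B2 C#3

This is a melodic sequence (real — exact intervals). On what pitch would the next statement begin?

Unit = 5 notes; the statements start on A4, D4, G3, C3, moving down a 5th each time.
The next head, down a 5th from C3, is F2.

F2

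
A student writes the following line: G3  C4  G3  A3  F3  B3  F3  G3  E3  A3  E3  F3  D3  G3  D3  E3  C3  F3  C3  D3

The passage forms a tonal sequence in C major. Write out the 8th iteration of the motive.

The 4-note cells begin on G3, F3, E3, D3, C3 — each down a 2nd from the last.
Carrying on: B2 → A2 → G2.
So cell 8 is G2 C3 G2 A2.

G2 C3 G2 A2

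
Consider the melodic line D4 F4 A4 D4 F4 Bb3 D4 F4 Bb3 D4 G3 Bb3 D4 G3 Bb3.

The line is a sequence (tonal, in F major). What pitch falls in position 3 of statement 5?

The unit is 5 notes. Position-3 pitches of the 3 shown cells: A4, F4, D4.
Extending down a 3rd: Bb3 → G3.

G3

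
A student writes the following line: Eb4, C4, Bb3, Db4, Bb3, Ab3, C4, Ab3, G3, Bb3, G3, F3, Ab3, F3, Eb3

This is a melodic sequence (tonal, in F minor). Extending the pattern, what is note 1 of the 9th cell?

Grouping in 3s, the 1st note of each cell is Eb4, Db4, C4, Bb3, Ab3.
Each moves down a 2nd. Continuing: G3 → F3 → Eb3 → Db3.

Db3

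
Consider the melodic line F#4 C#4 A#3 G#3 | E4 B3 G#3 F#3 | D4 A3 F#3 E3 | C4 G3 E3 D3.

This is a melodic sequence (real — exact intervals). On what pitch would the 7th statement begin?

Gb3

The 4-note cells begin on F#4, E4, D4, C4 — each down a 2nd from the last.
Continuing: Bb3 → Ab3 → Gb3. Statement 7 starts on Gb3.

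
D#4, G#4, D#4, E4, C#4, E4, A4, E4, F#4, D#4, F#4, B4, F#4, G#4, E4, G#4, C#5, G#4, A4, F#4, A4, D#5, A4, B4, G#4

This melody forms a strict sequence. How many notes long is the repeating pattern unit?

25 notes total. Splitting into 5 groups of 5:
D#4 G#4 D#4 E4 C#4 | E4 A4 E4 F#4 D#4 | F#4 B4 F#4 G#4 E4 | G#4 C#5 G#4 A4 F#4 | A4 D#5 A4 B4 G#4
Every group is a transposition up a 2nd of the one before; no shorter unit works.

5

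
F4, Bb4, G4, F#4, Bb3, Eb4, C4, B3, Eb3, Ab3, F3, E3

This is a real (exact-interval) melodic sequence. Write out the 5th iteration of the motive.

Db2 Gb2 Eb2 D2

Taking 4-note groups, the heads are F4, Bb3, Eb3: the pattern moves down a 5th.
Continuing the starts: Ab2 → Db2.
From Db2 the exact shape gives Db2 Gb2 Eb2 D2.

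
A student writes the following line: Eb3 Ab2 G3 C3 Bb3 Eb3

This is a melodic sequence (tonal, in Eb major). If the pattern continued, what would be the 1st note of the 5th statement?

With 2-note cells, note 1 of each statement runs Eb3, G3, Bb3.
Each moves up a 3rd. Continuing: D4 → F4.

F4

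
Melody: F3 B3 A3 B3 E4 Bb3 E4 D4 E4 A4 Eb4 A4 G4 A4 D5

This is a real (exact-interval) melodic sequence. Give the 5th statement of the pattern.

The 5-note cells begin on F3, Bb3, Eb4 — each up a 4th from the last.
Continuing the starts: Ab4 → Db5.
So cell 5 is Db5 G5 F5 G5 C6.

Db5 G5 F5 G5 C6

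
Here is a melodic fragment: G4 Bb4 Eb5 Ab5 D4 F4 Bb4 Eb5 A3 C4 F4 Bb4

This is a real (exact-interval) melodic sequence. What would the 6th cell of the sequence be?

Unit = 4 notes; the statements start on G4, D4, A3, moving down a 4th each time.
Extending down a 4th: E3 → B2 → F#2.
From F#2 the exact shape gives F#2 A2 D3 G3.

F#2 A2 D3 G3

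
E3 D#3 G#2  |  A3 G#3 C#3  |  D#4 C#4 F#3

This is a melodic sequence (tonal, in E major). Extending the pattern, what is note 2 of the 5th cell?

Grouping in 3s, the 2nd note of each cell is D#3, G#3, C#4.
Carrying that up a 4th forward: F#4 → B4.

B4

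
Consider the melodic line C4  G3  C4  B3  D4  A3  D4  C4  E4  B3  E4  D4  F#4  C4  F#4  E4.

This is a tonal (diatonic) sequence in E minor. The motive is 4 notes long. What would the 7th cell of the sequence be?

Taking 4-note groups, the heads are C4, D4, E4, F#4: the pattern moves up a 2nd.
Extending up a 2nd: G4 → A4 → B4.
So cell 7 is B4 F#4 B4 A4.

B4 F#4 B4 A4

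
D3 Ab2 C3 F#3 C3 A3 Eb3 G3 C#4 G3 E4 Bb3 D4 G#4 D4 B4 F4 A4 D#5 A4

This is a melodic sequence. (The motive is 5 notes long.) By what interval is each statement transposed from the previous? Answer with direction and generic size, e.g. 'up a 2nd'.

With a 5-note motive the entries are D3, A3, E4, B4, each up a 5th from the previous.
D3 to A3 is up a 5th.

up a 5th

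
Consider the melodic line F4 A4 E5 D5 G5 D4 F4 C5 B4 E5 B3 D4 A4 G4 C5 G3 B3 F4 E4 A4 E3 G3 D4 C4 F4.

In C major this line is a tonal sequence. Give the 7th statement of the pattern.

A2 C3 G3 F3 B3

Taking 5-note groups, the heads are F4, D4, B3, G3, E3: the pattern moves down a 3rd.
Continuing the starts: C3 → A2.
Statement 7 starts on A2 and keeps the same diatonic contour: A2 C3 G3 F3 B3.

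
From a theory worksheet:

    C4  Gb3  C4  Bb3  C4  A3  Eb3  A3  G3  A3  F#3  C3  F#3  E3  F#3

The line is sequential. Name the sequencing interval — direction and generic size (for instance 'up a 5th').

With a 5-note motive the entries are C4, A3, F#3, each down a 3rd from the previous.
C4 to A3 is down a 3rd.

down a 3rd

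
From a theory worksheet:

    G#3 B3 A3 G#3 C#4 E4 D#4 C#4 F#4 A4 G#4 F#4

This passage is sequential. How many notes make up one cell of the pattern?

Try groups of 4 (3 cells in 12 notes):
G#3 B3 A3 G#3 | C#4 E4 D#4 C#4 | F#4 A4 G#4 F#4
That's a consistent up a 4th shift per cell, and no other grouping gives one.

4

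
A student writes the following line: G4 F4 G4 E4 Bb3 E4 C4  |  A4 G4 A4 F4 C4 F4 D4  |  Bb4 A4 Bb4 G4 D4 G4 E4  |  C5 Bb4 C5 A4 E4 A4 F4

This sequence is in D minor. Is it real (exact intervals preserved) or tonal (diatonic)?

tonal

Every note is diatonic to D minor.
Cell 1 has -3 semitones from note 3 to 4, but cell 2 has -4 — the interval quality changes while the contour stays the same, which is the hallmark of a tonal sequence.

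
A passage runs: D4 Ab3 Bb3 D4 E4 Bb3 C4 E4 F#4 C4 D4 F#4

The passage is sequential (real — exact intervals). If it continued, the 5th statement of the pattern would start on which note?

The 4-note cells begin on D4, E4, F#4 — each up a 2nd from the last.
Extending the heads up a 2nd: G#4 → A#4.

A#4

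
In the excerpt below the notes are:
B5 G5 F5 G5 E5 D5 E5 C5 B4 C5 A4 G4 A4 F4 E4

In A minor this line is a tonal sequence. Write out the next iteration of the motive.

F4 D4 C4

The 3-note cells begin on B5, G5, E5, C5, A4 — each down a 3rd from the last.
From F4 the diatonic shape gives F4 D4 C4.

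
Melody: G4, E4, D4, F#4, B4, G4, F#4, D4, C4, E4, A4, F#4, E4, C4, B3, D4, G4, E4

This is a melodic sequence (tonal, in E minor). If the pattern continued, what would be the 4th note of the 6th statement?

A3

Grouping in 6s, the 4th note of each cell is F#4, E4, D4.
Carrying that down a 2nd forward: C4 → B3 → A3.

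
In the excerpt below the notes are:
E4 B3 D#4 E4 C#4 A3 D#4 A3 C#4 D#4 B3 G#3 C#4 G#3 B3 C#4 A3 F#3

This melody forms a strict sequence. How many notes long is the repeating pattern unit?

6

There are 18 notes; a 6-note unit gives 3 cells:
E4 B3 D#4 E4 C#4 A3 | D#4 A3 C#4 D#4 B3 G#3 | C#4 G#3 B3 C#4 A3 F#3
Each cell is the previous one down a 2nd — so the unit is 6 notes.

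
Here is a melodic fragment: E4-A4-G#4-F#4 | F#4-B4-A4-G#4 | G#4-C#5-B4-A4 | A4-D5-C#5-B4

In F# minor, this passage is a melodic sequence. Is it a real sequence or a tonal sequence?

tonal

Every note is diatonic to F# minor.
Cell 1 has -1 semitones from note 2 to 3, but cell 2 has -2 — the interval quality changes while the contour stays the same, which is the hallmark of a tonal sequence.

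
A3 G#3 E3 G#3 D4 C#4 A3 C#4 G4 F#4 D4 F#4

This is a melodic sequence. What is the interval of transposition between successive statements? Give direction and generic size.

Taking 4-note groups, the heads are A3, D4, G4: the pattern moves up a 4th.
A3 to D4 is up a 4th.

up a 4th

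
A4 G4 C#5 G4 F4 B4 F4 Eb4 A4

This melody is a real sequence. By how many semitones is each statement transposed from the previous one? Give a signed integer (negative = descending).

The 3-note cells begin on A4, G4, F4 — each down a 2nd from the last.
Counting half-steps from A4 to G4: -2.

-2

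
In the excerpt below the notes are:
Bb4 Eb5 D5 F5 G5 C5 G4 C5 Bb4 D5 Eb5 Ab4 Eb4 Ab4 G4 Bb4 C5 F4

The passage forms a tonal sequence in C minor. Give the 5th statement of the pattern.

Taking 6-note groups, the heads are Bb4, G4, Eb4: the pattern moves down a 3rd.
Carrying on: C4 → Ab3.
So cell 5 is Ab3 D4 C4 Eb4 F4 Bb3.

Ab3 D4 C4 Eb4 F4 Bb3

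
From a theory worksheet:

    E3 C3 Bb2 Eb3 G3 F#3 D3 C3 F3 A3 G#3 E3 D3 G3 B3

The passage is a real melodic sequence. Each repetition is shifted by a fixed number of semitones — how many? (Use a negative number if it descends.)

The 5-note cells begin on E3, F#3, G#3 — each up a 2nd from the last.
E3 to F#3 spans +2 semitones.

2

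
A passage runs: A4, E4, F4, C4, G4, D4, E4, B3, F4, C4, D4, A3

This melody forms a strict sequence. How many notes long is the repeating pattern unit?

4

There are 12 notes; a 4-note unit gives 3 cells:
A4 E4 F4 C4 | G4 D4 E4 B3 | F4 C4 D4 A3
Every group is a transposition down a 2nd of the one before; no shorter unit works.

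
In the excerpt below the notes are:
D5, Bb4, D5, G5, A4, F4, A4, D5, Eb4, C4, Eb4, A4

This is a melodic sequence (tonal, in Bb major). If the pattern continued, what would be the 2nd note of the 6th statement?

Grouping in 4s, the 2nd note of each cell is Bb4, F4, C4.
Carrying that down a 4th forward: G3 → D3 → A2.

A2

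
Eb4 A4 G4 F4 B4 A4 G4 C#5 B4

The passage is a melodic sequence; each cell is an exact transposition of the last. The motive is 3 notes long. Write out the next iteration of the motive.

Unit = 3 notes; the statements start on Eb4, F4, G4, moving up a 2nd each time.
From A4 the exact shape gives A4 D#5 C#5.

A4 D#5 C#5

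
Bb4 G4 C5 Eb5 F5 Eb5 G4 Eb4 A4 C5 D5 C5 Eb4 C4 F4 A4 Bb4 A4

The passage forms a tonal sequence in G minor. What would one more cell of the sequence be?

C4 A3 D4 F4 G4 F4

Unit = 6 notes; the statements start on Bb4, G4, Eb4, moving down a 3rd each time.
So cell 4 is C4 A3 D4 F4 G4 F4.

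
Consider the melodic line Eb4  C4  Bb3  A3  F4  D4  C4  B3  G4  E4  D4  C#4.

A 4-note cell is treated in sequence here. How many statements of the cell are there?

12 notes in groups of 4 gives 12/4 = 3 statements.
Starts: Eb4, F4, G4 — each up a 2nd.

3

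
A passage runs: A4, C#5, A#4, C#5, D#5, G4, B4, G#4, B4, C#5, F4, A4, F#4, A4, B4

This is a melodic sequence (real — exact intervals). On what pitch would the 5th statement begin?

Db4

Taking 5-note groups, the heads are A4, G4, F4: the pattern moves down a 2nd.
Extending the heads down a 2nd: Eb4 → Db4.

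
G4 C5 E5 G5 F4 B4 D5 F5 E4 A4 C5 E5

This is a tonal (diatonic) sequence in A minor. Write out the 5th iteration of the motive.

C4 F4 A4 C5

Unit = 4 notes; the statements start on G4, F4, E4, moving down a 2nd each time.
Continuing the starts: D4 → C4.
From C4 the diatonic shape gives C4 F4 A4 C5.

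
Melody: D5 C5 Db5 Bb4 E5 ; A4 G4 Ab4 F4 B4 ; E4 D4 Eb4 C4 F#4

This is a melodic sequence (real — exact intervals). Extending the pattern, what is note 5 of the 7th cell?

A#2

Grouping in 5s, the 5th note of each cell is E5, B4, F#4.
Extending down a 4th: C#4 → G#3 → D#3 → A#2.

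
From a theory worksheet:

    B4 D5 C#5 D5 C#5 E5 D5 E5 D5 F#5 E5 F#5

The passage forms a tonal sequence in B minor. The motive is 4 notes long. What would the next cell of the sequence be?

The 4-note cells begin on B4, C#5, D5 — each up a 2nd from the last.
Statement 4 starts on E5 and keeps the same diatonic contour: E5 G5 F#5 G5.

E5 G5 F#5 G5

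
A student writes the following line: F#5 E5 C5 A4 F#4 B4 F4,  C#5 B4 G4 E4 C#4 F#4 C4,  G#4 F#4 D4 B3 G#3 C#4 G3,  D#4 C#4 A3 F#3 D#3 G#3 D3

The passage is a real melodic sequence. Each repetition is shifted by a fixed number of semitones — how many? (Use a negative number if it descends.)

With a 7-note motive the entries are F#5, C#5, G#4, D#4, each down a 4th from the previous.
F#5→C#5 is 73 − 78 = -5 semitones.

-5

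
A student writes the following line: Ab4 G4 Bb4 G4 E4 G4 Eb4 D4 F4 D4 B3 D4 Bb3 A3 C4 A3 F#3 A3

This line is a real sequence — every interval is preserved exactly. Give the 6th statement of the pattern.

G2 F#2 A2 F#2 D#2 F#2

With a 6-note motive the entries are Ab4, Eb4, Bb3, each down a 4th from the previous.
Continuing the starts: F3 → C3 → G2.
So cell 6 is G2 F#2 A2 F#2 D#2 F#2.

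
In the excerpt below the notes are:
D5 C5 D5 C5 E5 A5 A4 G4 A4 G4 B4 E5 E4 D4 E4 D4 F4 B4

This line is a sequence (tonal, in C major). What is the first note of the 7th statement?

Taking 6-note groups, the heads are D5, A4, E4: the pattern moves down a 4th.
Extending the heads down a 4th: B3 → F3 → C3 → G2.

G2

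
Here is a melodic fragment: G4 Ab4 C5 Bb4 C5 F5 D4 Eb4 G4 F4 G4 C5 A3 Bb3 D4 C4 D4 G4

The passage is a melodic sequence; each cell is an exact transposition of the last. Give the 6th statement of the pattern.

Taking 6-note groups, the heads are G4, D4, A3: the pattern moves down a 4th.
Carrying on: E3 → B2 → F#2.
So cell 6 is F#2 G2 B2 A2 B2 E3.

F#2 G2 B2 A2 B2 E3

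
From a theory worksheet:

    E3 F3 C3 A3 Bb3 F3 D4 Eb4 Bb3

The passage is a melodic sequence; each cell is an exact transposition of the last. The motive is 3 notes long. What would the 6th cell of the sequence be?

F5 Gb5 Db5

With a 3-note motive the entries are E3, A3, D4, each up a 4th from the previous.
Extending up a 4th: G4 → C5 → F5.
From F5 the exact shape gives F5 Gb5 Db5.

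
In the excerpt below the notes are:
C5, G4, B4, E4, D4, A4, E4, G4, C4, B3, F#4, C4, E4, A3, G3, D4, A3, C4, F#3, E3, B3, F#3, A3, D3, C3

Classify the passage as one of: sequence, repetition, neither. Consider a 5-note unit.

sequence

Each 5-note cell is the previous one transposed down a 3rd.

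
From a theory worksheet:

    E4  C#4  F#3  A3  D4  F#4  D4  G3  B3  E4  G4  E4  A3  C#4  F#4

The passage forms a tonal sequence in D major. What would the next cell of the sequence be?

The 5-note cells begin on E4, F#4, G4 — each up a 2nd from the last.
So cell 4 is A4 F#4 B3 D4 G4.

A4 F#4 B3 D4 G4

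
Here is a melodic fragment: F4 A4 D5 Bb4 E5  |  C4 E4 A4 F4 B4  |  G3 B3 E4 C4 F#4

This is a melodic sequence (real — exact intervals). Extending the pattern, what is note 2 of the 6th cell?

The unit is 5 notes. Position-2 pitches of the 3 shown cells: A4, E4, B3.
Extending down a 4th: F#3 → C#3 → G#2.

G#2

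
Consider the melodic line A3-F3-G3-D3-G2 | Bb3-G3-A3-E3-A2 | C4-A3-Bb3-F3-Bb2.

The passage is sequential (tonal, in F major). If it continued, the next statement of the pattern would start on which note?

D4

The 5-note cells begin on A3, Bb3, C4 — each up a 2nd from the last.
One more step up a 2nd gives D4.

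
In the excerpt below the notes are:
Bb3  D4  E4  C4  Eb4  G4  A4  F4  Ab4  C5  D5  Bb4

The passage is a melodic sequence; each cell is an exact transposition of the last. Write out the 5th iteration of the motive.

Taking 4-note groups, the heads are Bb3, Eb4, Ab4: the pattern moves up a 4th.
Extending up a 4th: Db5 → Gb5.
So cell 5 is Gb5 Bb5 C6 Ab5.

Gb5 Bb5 C6 Ab5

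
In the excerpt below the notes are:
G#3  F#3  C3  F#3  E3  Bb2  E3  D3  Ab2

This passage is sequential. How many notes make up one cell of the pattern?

3

Try groups of 3 (3 cells in 9 notes):
G#3 F#3 C3 | F#3 E3 Bb2 | E3 D3 Ab2
Every group is a transposition down a 2nd of the one before; no shorter unit works.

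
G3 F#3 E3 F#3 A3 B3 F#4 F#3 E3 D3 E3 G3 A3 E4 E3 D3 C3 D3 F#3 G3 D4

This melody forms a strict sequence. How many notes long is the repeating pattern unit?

7

Try groups of 7 (3 cells in 21 notes):
G3 F#3 E3 F#3 A3 B3 F#4 | F#3 E3 D3 E3 G3 A3 E4 | E3 D3 C3 D3 F#3 G3 D4
Every group is a transposition down a 2nd of the one before; no shorter unit works.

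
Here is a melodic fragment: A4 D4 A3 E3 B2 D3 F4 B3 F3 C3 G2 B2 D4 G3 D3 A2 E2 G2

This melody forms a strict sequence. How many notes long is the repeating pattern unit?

18 notes total. Splitting into 3 groups of 6:
A4 D4 A3 E3 B2 D3 | F4 B3 F3 C3 G2 B2 | D4 G3 D3 A2 E2 G2
Every group is a transposition down a 3rd of the one before; no shorter unit works.

6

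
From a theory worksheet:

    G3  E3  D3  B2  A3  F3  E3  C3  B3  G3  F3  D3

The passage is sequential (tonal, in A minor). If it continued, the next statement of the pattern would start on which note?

Unit = 4 notes; the statements start on G3, A3, B3, moving up a 2nd each time.
The next head, up a 2nd from B3, is C4.

C4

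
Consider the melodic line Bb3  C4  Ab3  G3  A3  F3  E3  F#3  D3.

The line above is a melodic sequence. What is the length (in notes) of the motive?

Try groups of 3 (3 cells in 9 notes):
Bb3 C4 Ab3 | G3 A3 F3 | E3 F#3 D3
That's a consistent down a 3rd shift per cell, and no other grouping gives one.

3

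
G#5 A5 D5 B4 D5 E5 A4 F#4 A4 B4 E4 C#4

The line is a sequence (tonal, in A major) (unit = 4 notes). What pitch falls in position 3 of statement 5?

F#3

The unit is 4 notes. Position-3 pitches of the 3 shown cells: D5, A4, E4.
Extending down a 4th: B3 → F#3.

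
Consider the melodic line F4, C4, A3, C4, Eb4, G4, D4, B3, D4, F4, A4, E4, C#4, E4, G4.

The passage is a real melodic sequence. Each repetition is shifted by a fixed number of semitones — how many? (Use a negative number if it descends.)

The 5-note cells begin on F4, G4, A4 — each up a 2nd from the last.
F4→G4 is 67 − 65 = 2 semitones.

2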